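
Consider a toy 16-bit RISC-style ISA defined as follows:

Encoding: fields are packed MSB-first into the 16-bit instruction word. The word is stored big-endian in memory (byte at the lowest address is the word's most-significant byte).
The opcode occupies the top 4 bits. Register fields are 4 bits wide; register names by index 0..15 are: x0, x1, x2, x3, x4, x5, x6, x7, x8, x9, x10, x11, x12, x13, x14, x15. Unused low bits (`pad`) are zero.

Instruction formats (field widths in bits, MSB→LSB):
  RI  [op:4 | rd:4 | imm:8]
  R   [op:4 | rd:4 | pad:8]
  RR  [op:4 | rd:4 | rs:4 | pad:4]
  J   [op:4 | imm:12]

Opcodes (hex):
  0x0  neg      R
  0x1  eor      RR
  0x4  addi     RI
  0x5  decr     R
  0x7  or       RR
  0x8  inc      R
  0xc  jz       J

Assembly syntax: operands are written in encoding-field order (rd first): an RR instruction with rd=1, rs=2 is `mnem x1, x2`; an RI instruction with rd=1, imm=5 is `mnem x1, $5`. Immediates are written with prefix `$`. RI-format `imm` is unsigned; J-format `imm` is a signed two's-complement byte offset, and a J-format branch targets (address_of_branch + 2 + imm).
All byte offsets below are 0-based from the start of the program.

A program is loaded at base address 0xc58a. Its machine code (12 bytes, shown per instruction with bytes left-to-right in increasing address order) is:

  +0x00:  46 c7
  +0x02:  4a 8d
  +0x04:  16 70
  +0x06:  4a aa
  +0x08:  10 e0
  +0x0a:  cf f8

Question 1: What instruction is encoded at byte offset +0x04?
+0x04: 16 70 ⇒ word 0x1670 (big)
  op=0x1670>>12=0x1 ⇒ eor (RR)
  rd: (w>>8)&0xf=0x6 → x6
  rs: (w>>4)&0xf=0x7 → x7

eor x6, x7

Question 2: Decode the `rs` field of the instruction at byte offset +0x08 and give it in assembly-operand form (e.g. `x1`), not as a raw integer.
@+08  big-endian(10 e0) = 0x10e0
  op=0x10e0>>12=0x1 ⇒ eor (RR)
  rd@[11:8]=0x0 ⇒ x0
  rs@[7:4]=0xe ⇒ x14

x14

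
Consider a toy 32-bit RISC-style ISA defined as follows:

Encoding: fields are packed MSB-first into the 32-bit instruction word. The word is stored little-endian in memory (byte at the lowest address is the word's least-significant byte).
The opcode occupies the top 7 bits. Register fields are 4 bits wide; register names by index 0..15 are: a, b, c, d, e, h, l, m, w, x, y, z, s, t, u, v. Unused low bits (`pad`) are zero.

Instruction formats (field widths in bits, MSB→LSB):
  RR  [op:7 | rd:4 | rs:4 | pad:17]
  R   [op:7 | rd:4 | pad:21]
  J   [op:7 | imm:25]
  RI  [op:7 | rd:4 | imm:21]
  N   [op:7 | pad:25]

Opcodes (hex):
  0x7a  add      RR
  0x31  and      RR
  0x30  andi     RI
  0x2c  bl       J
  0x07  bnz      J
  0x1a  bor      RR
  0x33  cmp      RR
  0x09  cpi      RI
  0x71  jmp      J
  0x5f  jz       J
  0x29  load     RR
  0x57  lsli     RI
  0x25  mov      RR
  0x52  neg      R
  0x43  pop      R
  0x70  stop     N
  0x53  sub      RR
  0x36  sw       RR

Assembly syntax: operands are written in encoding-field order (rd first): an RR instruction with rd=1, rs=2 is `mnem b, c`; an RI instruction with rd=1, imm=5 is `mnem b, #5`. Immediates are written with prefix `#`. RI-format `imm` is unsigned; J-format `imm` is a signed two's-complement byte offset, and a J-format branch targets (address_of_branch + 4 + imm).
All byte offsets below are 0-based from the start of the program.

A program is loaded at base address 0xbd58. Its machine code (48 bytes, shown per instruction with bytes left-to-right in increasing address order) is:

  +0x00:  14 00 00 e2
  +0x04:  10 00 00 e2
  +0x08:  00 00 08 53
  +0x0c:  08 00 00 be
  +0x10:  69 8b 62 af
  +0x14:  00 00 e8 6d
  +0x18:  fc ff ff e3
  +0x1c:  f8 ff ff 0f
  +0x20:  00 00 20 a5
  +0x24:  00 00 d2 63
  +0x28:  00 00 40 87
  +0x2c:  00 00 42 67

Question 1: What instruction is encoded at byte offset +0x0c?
[0c] 08 00 00 be → 0xbe000008
  op=0xbe000008>>25=0x5f ⇒ jz (J)
  imm@[24:0]=0x8 ⇒ #8

jz #8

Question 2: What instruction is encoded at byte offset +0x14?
sw v, e

@+14  little-endian(00 00 e8 6d) = 0x6de80000
  top 7b → 0x36 → sw [RR]
  rd: (w>>21)&0xf=0xf → v
  rs: (w>>17)&0xf=0x4 → e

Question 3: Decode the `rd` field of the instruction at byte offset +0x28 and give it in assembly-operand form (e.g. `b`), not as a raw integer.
+0x28: 00 00 40 87 ⇒ word 0x87400000 (little)
  op=0x87400000>>25=0x43 ⇒ pop (R)
  rd: (w>>21)&0xf=0xa → y

y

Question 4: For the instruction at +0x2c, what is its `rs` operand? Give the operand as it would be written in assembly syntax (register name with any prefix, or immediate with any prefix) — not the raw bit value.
b

[2c] 00 00 42 67 → 0x67420000
  op=0x67420000>>25=0x33 ⇒ cmp (RR)
  rd: (w>>21)&0xf=0xa → y
  rs: (w>>17)&0xf=0x1 → b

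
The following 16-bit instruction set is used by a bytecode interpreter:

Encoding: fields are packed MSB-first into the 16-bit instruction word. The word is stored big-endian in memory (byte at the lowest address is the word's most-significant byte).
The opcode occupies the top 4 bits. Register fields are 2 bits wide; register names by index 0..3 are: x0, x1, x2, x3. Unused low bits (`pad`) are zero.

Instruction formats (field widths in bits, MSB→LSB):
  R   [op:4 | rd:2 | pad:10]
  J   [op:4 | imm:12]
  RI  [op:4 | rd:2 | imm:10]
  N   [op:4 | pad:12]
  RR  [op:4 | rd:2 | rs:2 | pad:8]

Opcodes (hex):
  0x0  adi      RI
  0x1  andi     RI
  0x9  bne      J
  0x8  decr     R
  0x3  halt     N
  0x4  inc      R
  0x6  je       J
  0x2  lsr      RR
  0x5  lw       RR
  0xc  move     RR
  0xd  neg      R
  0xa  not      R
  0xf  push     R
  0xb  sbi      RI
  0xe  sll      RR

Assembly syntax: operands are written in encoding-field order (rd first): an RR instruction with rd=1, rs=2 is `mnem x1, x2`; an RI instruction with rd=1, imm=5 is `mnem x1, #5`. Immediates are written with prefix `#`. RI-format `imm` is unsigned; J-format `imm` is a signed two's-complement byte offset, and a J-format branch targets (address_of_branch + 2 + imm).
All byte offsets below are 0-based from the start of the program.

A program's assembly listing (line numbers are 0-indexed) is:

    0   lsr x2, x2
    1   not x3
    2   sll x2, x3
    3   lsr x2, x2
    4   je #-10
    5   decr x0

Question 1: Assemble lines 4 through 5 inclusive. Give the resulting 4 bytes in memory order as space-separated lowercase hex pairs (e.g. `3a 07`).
6f f6 80 00

4. je fields op=0x6:4|imm=-10:12 → word 6ff6h → 6f f6
5. decr fields op=0x8:4|rd=0:2|pad=0:10 → word 8000h → 80 00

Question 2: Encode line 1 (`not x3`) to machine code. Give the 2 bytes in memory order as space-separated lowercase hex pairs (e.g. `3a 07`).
line 1 (not): pack op=0xa:4|rd=3:2|pad=0:10 = 0xac00; big→ ac 00

ac 00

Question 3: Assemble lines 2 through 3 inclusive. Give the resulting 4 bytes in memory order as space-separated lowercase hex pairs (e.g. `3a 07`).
L2: sll op=0xe:4|rd=2:2|rs=3:2|pad=0:8 ⇒ 0xeb00 ⇒ big eb 00
L3: lsr op=0x2:4|rd=2:2|rs=2:2|pad=0:8 ⇒ 0x2a00 ⇒ big 2a 00

eb 00 2a 00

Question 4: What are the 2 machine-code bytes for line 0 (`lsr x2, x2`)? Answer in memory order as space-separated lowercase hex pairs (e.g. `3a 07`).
line 0 (lsr): pack op=0x2:4|rd=2:2|rs=2:2|pad=0:8 = 0x2a00; big→ 2a 00

2a 00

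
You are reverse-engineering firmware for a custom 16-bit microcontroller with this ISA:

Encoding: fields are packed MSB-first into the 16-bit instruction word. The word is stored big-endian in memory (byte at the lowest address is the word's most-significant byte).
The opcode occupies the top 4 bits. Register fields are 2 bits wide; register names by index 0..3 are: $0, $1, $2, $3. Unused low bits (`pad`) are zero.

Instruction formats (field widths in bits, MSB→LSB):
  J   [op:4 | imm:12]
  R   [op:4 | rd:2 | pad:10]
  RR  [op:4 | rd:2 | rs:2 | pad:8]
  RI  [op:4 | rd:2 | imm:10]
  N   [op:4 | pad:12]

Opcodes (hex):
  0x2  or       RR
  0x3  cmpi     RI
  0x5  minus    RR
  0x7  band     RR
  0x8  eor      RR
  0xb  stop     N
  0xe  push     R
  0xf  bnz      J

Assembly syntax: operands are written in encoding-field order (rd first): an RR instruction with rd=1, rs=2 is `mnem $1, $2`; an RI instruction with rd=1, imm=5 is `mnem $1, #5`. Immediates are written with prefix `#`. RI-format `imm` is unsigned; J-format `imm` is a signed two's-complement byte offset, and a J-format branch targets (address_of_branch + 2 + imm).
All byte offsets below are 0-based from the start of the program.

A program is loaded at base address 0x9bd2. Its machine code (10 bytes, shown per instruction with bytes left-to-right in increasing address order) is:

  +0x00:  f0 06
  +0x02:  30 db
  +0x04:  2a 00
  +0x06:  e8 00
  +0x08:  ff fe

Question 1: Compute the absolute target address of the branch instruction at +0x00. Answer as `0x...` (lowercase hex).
0x9bda

@+00  big-endian(f0 06) = 0xf006
  op=0xf006>>12=0xf ⇒ bnz (J)
  [11:0] imm=6 = #6
  target = base 0x9bd2 + off 0x00 + 2 + imm 6 = 0x9bda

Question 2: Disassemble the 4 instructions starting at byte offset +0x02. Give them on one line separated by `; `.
@+02  big-endian(30 db) = 0x30db
  top 4b → 0x3 → cmpi [RI]
  rd@[11:10]=0x0 ⇒ $0
  imm@[9:0]=0xdb ⇒ #219
@+04  big-endian(2a 00) = 0x2a00
  top 4b → 0x2 → or [RR]
  rd@[11:10]=0x2 ⇒ $2
  rs@[9:8]=0x2 ⇒ $2
@+06  big-endian(e8 00) = 0xe800
  top 4b → 0xe → push [R]
  rd@[11:10]=0x2 ⇒ $2
@+08  big-endian(ff fe) = 0xfffe
  top 4b → 0xf → bnz [J]
  imm@[11:0]=0xffe (s12→-2) ⇒ #-2

cmpi $0, #219; or $2, $2; push $2; bnz #-2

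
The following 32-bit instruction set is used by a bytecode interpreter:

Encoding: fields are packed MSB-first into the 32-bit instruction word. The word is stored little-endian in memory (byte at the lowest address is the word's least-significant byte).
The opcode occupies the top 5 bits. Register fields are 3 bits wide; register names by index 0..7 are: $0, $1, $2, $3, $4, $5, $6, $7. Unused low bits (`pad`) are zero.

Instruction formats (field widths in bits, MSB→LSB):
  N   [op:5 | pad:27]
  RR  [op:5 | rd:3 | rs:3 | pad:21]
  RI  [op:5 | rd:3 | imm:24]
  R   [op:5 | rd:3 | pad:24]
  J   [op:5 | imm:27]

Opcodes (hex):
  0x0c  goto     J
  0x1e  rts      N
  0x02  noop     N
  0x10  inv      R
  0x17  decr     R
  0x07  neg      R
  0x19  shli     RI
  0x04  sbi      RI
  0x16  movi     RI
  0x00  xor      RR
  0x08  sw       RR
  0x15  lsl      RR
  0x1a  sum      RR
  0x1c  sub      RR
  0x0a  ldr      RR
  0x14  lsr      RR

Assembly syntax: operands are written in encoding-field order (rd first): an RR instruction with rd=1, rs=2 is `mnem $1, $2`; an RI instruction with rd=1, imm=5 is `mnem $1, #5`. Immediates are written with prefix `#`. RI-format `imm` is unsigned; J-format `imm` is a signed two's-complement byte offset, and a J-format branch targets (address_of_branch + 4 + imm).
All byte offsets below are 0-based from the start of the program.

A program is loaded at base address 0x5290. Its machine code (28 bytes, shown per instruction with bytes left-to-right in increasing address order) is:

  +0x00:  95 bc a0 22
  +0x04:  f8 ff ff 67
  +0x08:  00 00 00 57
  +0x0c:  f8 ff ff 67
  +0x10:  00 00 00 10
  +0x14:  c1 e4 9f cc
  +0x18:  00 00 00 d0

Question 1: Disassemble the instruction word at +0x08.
@+08  little-endian(00 00 00 57) = 0x57000000
  top 5b → 0xa → ldr [RR]
  rd@[26:24]=0x7 ⇒ $7
  rs@[23:21]=0x0 ⇒ $0

ldr $7, $0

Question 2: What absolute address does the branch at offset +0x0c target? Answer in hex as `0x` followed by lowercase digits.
0x5298

+0x0c: f8 ff ff 67 ⇒ word 0x67fffff8 (little)
  op=0x67fffff8>>27=0xc ⇒ goto (J)
  imm@[26:0]=0x7fffff8 (s27→-8) ⇒ #-8
  target = base 0x5290 + off 0x0c + 4 + imm -8 = 0x5298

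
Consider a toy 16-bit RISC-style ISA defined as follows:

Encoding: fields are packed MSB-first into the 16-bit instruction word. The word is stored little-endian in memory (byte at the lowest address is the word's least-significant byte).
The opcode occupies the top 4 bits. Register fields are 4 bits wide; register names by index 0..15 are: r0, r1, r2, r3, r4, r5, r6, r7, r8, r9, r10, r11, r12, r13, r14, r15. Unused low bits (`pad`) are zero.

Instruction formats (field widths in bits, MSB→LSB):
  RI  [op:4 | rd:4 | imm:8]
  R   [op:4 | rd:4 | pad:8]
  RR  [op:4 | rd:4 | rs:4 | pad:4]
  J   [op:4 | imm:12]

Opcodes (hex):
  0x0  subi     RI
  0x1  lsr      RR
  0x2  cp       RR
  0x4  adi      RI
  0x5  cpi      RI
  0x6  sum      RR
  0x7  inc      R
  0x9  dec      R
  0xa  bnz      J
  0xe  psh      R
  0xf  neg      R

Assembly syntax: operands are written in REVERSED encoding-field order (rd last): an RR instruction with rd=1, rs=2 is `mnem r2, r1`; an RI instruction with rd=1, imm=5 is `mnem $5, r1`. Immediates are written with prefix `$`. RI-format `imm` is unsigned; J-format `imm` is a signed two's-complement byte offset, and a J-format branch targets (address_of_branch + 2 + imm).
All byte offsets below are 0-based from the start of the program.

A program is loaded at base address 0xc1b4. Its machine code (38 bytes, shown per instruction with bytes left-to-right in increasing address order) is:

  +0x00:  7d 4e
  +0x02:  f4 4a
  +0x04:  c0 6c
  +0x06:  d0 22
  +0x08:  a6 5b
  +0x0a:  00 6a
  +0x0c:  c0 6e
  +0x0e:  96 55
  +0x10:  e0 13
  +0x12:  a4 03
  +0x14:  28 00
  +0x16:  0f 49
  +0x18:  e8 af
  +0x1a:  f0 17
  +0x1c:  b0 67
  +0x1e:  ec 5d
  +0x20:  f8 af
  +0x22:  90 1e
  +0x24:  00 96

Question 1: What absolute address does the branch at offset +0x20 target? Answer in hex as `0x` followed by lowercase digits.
off 0x20: read f8 af as little → 0xaff8
  top 4b → 0xa → bnz [J]
  [11:0] imm=4088 (s12→-8) = $-8
  target = base 0xc1b4 + off 0x20 + 2 + imm -8 = 0xc1ce

0xc1ce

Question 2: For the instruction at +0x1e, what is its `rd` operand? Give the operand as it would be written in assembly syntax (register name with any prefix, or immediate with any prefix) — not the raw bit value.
off 0x1e: read ec 5d as little → 0x5dec
  opcode bits[15:12]=0x5: cpi/RI
  rd: (w>>8)&0xf=0xd → r13
  imm: (w>>0)&0xff=0xec → $236

r13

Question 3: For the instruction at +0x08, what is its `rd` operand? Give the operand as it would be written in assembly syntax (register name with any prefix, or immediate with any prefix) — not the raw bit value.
@+08  little-endian(a6 5b) = 0x5ba6
  top 4b → 0x5 → cpi [RI]
  [11:8] rd=11 = r11
  [7:0] imm=166 = $166

r11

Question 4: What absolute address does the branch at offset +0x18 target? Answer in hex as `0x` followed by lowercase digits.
[18] e8 af → 0xafe8
  op=0xafe8>>12=0xa ⇒ bnz (J)
  imm@[11:0]=0xfe8 (s12→-24) ⇒ $-24
  target = base 0xc1b4 + off 0x18 + 2 + imm -24 = 0xc1b6

0xc1b6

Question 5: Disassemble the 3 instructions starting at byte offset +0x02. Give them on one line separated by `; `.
adi $244, r10; sum r12, r12; cp r13, r2

off 0x02: read f4 4a as little → 0x4af4
  op=0x4af4>>12=0x4 ⇒ adi (RI)
  rd@[11:8]=0xa ⇒ r10
  imm@[7:0]=0xf4 ⇒ $244
off 0x04: read c0 6c as little → 0x6cc0
  op=0x6cc0>>12=0x6 ⇒ sum (RR)
  rd@[11:8]=0xc ⇒ r12
  rs@[7:4]=0xc ⇒ r12
off 0x06: read d0 22 as little → 0x22d0
  op=0x22d0>>12=0x2 ⇒ cp (RR)
  rd@[11:8]=0x2 ⇒ r2
  rs@[7:4]=0xd ⇒ r13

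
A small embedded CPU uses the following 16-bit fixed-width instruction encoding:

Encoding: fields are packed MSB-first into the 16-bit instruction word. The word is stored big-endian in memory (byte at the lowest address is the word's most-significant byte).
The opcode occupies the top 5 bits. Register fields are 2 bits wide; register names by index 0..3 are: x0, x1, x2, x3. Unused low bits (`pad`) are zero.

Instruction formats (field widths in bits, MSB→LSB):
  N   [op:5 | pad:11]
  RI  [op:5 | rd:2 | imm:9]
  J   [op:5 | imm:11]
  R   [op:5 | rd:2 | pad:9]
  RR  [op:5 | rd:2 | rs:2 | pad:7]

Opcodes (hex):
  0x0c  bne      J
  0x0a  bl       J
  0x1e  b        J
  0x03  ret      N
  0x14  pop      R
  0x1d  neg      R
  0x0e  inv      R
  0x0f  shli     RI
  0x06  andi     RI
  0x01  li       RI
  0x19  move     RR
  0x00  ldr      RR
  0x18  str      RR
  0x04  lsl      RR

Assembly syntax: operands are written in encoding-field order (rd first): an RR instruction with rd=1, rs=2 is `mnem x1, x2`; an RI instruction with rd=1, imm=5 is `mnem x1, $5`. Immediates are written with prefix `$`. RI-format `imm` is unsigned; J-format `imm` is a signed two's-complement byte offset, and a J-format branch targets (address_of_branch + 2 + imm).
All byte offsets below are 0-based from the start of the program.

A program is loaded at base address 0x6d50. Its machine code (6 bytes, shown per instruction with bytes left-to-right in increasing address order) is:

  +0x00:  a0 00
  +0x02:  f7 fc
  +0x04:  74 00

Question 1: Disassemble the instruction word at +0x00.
pop x0

[00] a0 00 → 0xa000
  op=0xa000>>11=0x14 ⇒ pop (R)
  rd: (w>>9)&0x3=0x0 → x0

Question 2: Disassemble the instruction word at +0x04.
@+04  big-endian(74 00) = 0x7400
  opcode bits[15:11]=0xe: inv/R
  rd: (w>>9)&0x3=0x2 → x2

inv x2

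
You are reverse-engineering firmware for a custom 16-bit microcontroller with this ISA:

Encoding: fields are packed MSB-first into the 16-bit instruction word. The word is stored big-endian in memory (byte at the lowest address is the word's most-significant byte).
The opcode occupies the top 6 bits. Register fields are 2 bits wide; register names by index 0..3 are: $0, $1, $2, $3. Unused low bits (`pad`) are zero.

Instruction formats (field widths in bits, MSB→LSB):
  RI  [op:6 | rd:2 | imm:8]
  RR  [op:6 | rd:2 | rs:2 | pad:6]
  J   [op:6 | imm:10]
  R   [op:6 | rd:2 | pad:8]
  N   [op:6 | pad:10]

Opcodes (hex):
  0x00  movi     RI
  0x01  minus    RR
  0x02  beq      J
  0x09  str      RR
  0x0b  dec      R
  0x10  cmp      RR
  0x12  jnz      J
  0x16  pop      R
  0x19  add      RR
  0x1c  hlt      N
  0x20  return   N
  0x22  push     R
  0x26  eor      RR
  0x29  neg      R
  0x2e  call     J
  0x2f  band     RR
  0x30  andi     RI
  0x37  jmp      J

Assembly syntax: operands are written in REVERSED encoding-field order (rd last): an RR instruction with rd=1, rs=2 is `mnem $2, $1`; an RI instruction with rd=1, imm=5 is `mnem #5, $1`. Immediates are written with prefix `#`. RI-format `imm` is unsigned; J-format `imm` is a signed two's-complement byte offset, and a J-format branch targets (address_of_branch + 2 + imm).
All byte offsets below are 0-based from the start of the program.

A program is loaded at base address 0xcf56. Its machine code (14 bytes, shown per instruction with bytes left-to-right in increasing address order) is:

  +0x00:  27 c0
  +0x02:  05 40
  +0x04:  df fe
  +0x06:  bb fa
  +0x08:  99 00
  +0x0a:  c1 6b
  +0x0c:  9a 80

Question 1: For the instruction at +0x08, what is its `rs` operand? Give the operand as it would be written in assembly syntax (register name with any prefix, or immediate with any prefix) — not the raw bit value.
[08] 99 00 → 0x9900
  opcode bits[15:10]=0x26: eor/RR
  [9:8] rd=1 = $1
  [7:6] rs=0 = $0

$0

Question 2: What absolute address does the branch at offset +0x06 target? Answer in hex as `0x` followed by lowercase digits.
@+06  big-endian(bb fa) = 0xbbfa
  op=0xbbfa>>10=0x2e ⇒ call (J)
  [9:0] imm=1018 (s10→-6) = #-6
  target = base 0xcf56 + off 0x06 + 2 + imm -6 = 0xcf58

0xcf58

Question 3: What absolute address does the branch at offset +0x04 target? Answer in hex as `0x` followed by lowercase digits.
0xcf5a

+0x04: df fe ⇒ word 0xdffe (big)
  opcode bits[15:10]=0x37: jmp/J
  imm@[9:0]=0x3fe (s10→-2) ⇒ #-2
  target = base 0xcf56 + off 0x04 + 2 + imm -2 = 0xcf5a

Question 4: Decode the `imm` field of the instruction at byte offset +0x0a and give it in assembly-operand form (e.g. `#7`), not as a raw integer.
+0x0a: c1 6b ⇒ word 0xc16b (big)
  top 6b → 0x30 → andi [RI]
  rd@[9:8]=0x1 ⇒ $1
  imm@[7:0]=0x6b ⇒ #107

#107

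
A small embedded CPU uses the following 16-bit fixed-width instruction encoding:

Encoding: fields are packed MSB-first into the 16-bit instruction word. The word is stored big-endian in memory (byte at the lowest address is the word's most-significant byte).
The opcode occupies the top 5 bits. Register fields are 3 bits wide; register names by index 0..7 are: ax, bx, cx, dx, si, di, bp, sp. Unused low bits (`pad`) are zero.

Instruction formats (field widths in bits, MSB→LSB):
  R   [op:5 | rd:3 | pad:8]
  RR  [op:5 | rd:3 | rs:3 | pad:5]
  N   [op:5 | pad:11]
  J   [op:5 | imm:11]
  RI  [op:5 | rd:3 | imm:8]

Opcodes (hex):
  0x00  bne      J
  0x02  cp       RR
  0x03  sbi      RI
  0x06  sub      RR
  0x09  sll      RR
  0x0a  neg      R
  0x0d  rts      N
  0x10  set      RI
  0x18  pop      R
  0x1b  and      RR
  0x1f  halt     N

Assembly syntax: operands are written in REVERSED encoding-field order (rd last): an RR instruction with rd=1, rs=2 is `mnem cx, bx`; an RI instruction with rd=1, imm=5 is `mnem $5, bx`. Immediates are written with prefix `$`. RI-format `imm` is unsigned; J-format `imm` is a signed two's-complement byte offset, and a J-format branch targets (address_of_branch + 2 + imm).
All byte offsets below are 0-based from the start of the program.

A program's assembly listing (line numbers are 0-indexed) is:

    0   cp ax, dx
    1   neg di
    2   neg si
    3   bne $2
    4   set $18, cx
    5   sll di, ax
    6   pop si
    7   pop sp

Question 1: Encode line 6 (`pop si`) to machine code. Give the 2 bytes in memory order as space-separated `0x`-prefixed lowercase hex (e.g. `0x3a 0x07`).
6. pop fields op=0x18:5|rd=4:3|pad=0:8 → word c400h → c4 00

0xc4 0x00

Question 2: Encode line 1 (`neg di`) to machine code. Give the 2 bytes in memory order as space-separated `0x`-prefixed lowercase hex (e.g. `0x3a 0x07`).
L1: neg op=0xa:5|rd=5:3|pad=0:8 ⇒ 0x5500 ⇒ big 55 00

0x55 0x00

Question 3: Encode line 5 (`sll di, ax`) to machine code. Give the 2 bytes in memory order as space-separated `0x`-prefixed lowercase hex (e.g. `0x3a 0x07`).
0x48 0xa0

line 5 (sll): pack op=0x9:5|rd=0:3|rs=5:3|pad=0:5 = 0x48a0; big→ 48 a0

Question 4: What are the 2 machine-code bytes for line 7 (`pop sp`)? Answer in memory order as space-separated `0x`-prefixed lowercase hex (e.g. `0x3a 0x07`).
line 7 (pop): pack op=0x18:5|rd=7:3|pad=0:8 = 0xc700; big→ c7 00

0xc7 0x00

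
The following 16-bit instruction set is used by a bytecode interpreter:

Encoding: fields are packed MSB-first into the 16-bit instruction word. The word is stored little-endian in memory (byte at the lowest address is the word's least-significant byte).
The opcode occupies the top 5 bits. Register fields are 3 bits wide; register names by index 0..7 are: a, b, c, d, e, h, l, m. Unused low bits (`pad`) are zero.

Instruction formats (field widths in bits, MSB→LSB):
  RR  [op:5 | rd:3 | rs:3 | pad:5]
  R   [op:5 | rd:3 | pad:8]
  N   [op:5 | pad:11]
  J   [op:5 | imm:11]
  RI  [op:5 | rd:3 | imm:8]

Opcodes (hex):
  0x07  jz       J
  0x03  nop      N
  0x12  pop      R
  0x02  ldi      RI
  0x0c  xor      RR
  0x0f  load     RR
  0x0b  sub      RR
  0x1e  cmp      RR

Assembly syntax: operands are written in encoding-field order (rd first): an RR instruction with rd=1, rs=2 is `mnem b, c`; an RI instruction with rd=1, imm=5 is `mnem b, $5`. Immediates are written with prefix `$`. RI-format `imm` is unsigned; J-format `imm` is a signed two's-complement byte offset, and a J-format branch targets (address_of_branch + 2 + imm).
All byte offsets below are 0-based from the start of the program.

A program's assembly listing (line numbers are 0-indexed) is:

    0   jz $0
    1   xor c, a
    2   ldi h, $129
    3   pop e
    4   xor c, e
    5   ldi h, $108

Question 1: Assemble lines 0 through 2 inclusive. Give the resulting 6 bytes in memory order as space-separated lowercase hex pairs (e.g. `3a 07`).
00 38 00 62 81 15

L0: jz op=0x7:5|imm=0:11 ⇒ 0x3800 ⇒ little 00 38
L1: xor op=0xc:5|rd=2:3|rs=0:3|pad=0:5 ⇒ 0x6200 ⇒ little 00 62
L2: ldi op=0x2:5|rd=5:3|imm=129:8 ⇒ 0x1581 ⇒ little 81 15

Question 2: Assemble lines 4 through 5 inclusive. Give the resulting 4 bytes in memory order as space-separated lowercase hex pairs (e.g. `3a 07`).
80 62 6c 15

line 4 (xor): pack op=0xc:5|rd=2:3|rs=4:3|pad=0:5 = 0x6280; little→ 80 62
line 5 (ldi): pack op=0x2:5|rd=5:3|imm=108:8 = 0x156c; little→ 6c 15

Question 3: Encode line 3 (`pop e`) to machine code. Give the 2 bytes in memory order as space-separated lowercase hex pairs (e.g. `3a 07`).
00 94

line 3 (pop): pack op=0x12:5|rd=4:3|pad=0:8 = 0x9400; little→ 00 94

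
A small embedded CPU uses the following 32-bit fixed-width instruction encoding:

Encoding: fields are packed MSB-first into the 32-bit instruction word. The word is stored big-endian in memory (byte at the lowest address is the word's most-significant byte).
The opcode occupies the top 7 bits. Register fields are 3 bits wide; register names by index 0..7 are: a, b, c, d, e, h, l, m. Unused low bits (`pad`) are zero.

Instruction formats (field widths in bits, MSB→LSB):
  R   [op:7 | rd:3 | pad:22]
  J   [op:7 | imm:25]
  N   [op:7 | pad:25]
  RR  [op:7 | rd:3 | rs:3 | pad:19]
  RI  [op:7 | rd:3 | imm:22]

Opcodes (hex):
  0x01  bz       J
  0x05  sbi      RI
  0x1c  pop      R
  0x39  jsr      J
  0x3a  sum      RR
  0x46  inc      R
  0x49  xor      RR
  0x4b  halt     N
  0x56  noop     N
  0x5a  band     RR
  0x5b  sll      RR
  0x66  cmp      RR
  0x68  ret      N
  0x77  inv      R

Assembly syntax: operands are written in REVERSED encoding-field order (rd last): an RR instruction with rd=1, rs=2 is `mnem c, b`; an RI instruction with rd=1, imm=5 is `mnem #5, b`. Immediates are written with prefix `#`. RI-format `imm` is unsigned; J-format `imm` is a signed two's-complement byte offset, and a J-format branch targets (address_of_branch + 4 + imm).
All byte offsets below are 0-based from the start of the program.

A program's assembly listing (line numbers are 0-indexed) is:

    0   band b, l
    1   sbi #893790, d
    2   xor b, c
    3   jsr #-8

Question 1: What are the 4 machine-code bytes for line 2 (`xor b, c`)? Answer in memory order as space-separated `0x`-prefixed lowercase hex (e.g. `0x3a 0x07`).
0x92 0x88 0x00 0x00

2. xor fields op=0x49:7|rd=2:3|rs=1:3|pad=0:19 → word 92880000h → 92 88 00 00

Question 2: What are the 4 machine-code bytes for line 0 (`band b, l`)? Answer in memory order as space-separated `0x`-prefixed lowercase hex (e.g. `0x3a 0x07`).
L0: band op=0x5a:7|rd=6:3|rs=1:3|pad=0:19 ⇒ 0xb5880000 ⇒ big b5 88 00 00

0xb5 0x88 0x00 0x00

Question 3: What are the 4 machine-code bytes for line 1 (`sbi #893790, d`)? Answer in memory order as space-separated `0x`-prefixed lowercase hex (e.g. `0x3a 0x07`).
line 1 (sbi): pack op=0x5:7|rd=3:3|imm=893790:22 = 0x0acda35e; big→ 0a cd a3 5e

0x0a 0xcd 0xa3 0x5e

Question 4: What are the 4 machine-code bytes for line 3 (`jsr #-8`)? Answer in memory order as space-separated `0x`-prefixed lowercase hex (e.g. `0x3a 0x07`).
0x73 0xff 0xff 0xf8

L3: jsr op=0x39:7|imm=-8:25 ⇒ 0x73fffff8 ⇒ big 73 ff ff f8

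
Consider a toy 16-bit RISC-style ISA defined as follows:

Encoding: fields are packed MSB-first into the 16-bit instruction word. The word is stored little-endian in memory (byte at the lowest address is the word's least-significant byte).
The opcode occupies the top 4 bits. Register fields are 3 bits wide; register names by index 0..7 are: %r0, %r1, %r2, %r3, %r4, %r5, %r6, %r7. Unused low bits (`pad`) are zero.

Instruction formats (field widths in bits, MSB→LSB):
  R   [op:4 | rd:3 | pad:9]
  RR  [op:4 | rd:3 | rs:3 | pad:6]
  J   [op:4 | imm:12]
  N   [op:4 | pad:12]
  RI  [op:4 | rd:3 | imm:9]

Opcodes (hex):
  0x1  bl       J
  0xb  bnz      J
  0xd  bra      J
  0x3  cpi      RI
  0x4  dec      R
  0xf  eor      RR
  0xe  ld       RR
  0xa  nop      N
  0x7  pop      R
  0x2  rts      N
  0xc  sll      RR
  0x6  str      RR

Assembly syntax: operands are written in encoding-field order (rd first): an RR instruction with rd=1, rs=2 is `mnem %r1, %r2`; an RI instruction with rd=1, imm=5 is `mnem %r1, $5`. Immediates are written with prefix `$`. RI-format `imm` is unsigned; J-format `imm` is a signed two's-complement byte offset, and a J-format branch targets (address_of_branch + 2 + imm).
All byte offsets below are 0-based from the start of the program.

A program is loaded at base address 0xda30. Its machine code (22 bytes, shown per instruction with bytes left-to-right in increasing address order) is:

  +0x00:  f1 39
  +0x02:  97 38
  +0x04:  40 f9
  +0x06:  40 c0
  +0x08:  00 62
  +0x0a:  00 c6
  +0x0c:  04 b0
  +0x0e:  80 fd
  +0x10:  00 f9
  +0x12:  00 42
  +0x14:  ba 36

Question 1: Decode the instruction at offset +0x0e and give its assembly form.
@+0e  little-endian(80 fd) = 0xfd80
  op=0xfd80>>12=0xf ⇒ eor (RR)
  [11:9] rd=6 = %r6
  [8:6] rs=6 = %r6

eor %r6, %r6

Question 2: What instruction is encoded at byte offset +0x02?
[02] 97 38 → 0x3897
  opcode bits[15:12]=0x3: cpi/RI
  [11:9] rd=4 = %r4
  [8:0] imm=151 = $151

cpi %r4, $151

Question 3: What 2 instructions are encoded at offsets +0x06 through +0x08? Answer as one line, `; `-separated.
sll %r0, %r1; str %r1, %r0

[06] 40 c0 → 0xc040
  op=0xc040>>12=0xc ⇒ sll (RR)
  rd: (w>>9)&0x7=0x0 → %r0
  rs: (w>>6)&0x7=0x1 → %r1
[08] 00 62 → 0x6200
  op=0x6200>>12=0x6 ⇒ str (RR)
  rd: (w>>9)&0x7=0x1 → %r1
  rs: (w>>6)&0x7=0x0 → %r0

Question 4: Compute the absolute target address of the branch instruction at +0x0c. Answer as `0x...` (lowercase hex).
+0x0c: 04 b0 ⇒ word 0xb004 (little)
  top 4b → 0xb → bnz [J]
  [11:0] imm=4 = $4
  target = base 0xda30 + off 0x0c + 2 + imm 4 = 0xda42

0xda42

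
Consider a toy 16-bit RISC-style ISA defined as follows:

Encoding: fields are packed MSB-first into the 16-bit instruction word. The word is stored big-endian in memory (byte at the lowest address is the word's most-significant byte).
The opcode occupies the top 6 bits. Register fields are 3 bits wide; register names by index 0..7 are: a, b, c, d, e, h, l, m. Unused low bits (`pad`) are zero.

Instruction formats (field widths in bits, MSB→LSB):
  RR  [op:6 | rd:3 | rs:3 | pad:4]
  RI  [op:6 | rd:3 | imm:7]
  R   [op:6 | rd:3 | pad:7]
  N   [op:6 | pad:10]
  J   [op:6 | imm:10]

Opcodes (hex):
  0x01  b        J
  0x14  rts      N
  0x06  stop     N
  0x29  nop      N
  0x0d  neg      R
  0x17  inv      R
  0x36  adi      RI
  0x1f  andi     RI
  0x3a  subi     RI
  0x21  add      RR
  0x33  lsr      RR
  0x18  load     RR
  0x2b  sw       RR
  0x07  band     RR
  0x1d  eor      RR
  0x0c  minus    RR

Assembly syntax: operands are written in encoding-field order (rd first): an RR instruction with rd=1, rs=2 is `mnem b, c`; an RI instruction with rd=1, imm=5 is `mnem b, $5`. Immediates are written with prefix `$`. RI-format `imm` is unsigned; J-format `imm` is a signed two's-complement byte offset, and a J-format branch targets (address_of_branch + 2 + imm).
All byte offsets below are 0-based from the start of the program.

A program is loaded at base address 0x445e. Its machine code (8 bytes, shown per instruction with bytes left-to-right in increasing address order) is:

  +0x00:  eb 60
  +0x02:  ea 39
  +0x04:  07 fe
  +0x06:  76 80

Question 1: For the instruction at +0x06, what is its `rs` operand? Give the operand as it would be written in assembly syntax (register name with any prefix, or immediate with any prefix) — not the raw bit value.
@+06  big-endian(76 80) = 0x7680
  top 6b → 0x1d → eor [RR]
  rd: (w>>7)&0x7=0x5 → h
  rs: (w>>4)&0x7=0x0 → a

a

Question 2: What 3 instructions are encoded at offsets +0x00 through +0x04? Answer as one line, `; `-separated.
subi l, $96; subi e, $57; b $-2

off 0x00: read eb 60 as big → 0xeb60
  op=0xeb60>>10=0x3a ⇒ subi (RI)
  rd: (w>>7)&0x7=0x6 → l
  imm: (w>>0)&0x7f=0x60 → $96
off 0x02: read ea 39 as big → 0xea39
  op=0xea39>>10=0x3a ⇒ subi (RI)
  rd: (w>>7)&0x7=0x4 → e
  imm: (w>>0)&0x7f=0x39 → $57
off 0x04: read 07 fe as big → 0x07fe
  op=0x07fe>>10=0x1 ⇒ b (J)
  imm: (w>>0)&0x3ff=0x3fe (s10→-2) → $-2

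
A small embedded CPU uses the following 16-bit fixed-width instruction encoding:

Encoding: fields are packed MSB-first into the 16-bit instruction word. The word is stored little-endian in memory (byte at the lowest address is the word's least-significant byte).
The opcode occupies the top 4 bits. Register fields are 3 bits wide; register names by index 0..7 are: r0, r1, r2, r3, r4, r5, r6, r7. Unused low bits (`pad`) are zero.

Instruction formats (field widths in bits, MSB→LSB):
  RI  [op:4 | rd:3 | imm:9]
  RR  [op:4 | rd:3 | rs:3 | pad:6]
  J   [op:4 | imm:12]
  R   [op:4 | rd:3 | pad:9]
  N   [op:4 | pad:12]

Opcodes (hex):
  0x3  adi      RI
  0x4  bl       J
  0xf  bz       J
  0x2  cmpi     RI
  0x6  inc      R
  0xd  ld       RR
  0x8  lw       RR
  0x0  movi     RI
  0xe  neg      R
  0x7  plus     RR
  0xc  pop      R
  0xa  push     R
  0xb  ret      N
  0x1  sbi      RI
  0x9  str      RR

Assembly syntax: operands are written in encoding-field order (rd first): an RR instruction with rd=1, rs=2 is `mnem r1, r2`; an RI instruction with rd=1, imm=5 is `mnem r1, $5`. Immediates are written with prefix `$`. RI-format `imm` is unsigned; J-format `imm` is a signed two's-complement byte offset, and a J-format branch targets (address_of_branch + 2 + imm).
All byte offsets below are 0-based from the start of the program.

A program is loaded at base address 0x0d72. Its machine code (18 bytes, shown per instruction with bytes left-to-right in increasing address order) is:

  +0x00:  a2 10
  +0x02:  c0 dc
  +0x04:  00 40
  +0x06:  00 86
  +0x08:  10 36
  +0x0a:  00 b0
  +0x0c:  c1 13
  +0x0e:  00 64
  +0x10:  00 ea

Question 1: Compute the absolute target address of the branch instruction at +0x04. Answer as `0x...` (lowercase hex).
0x0d78

@+04  little-endian(00 40) = 0x4000
  op=0x4000>>12=0x4 ⇒ bl (J)
  [11:0] imm=0 = $0
  target = base 0x0d72 + off 0x04 + 2 + imm 0 = 0x0d78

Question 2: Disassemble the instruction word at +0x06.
+0x06: 00 86 ⇒ word 0x8600 (little)
  op=0x8600>>12=0x8 ⇒ lw (RR)
  rd: (w>>9)&0x7=0x3 → r3
  rs: (w>>6)&0x7=0x0 → r0

lw r3, r0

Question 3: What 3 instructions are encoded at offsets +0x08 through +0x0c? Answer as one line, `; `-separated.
adi r3, $16; ret; sbi r1, $449

+0x08: 10 36 ⇒ word 0x3610 (little)
  top 4b → 0x3 → adi [RI]
  [11:9] rd=3 = r3
  [8:0] imm=16 = $16
+0x0a: 00 b0 ⇒ word 0xb000 (little)
  top 4b → 0xb → ret [N]
+0x0c: c1 13 ⇒ word 0x13c1 (little)
  top 4b → 0x1 → sbi [RI]
  [11:9] rd=1 = r1
  [8:0] imm=449 = $449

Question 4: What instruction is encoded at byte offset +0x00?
sbi r0, $162

@+00  little-endian(a2 10) = 0x10a2
  opcode bits[15:12]=0x1: sbi/RI
  [11:9] rd=0 = r0
  [8:0] imm=162 = $162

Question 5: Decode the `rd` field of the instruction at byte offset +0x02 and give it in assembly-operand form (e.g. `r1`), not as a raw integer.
@+02  little-endian(c0 dc) = 0xdcc0
  op=0xdcc0>>12=0xd ⇒ ld (RR)
  rd: (w>>9)&0x7=0x6 → r6
  rs: (w>>6)&0x7=0x3 → r3

r6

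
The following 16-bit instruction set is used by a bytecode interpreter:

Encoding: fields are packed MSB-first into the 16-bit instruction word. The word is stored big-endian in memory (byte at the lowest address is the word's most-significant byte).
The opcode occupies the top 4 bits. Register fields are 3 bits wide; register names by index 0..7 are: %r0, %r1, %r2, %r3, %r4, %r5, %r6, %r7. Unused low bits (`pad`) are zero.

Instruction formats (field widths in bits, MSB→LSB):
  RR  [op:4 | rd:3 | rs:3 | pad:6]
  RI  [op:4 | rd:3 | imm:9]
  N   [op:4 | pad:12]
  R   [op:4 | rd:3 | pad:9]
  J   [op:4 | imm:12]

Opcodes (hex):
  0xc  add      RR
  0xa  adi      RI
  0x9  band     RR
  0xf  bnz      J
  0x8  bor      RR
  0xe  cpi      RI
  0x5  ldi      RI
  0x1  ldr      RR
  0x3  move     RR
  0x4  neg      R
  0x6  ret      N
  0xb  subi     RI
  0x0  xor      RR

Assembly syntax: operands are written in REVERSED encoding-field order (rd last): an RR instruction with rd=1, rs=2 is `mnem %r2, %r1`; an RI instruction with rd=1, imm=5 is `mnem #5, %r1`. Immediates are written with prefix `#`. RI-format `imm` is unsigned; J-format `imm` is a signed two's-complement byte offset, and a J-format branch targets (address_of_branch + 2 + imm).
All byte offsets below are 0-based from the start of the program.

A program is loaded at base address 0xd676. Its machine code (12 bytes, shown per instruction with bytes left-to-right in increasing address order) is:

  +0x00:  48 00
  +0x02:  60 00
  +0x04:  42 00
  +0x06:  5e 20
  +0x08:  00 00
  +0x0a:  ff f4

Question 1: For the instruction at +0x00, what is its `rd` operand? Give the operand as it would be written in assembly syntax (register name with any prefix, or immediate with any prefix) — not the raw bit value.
@+00  big-endian(48 00) = 0x4800
  opcode bits[15:12]=0x4: neg/R
  rd@[11:9]=0x4 ⇒ %r4

%r4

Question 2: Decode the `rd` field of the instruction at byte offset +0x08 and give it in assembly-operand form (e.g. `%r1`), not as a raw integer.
off 0x08: read 00 00 as big → 0x0000
  opcode bits[15:12]=0x0: xor/RR
  rd@[11:9]=0x0 ⇒ %r0
  rs@[8:6]=0x0 ⇒ %r0

%r0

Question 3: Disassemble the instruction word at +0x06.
ldi #32, %r7

@+06  big-endian(5e 20) = 0x5e20
  op=0x5e20>>12=0x5 ⇒ ldi (RI)
  rd: (w>>9)&0x7=0x7 → %r7
  imm: (w>>0)&0x1ff=0x20 → #32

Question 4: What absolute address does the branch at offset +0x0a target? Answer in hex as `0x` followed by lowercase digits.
0xd676

@+0a  big-endian(ff f4) = 0xfff4
  opcode bits[15:12]=0xf: bnz/J
  imm: (w>>0)&0xfff=0xff4 (s12→-12) → #-12
  target = base 0xd676 + off 0x0a + 2 + imm -12 = 0xd676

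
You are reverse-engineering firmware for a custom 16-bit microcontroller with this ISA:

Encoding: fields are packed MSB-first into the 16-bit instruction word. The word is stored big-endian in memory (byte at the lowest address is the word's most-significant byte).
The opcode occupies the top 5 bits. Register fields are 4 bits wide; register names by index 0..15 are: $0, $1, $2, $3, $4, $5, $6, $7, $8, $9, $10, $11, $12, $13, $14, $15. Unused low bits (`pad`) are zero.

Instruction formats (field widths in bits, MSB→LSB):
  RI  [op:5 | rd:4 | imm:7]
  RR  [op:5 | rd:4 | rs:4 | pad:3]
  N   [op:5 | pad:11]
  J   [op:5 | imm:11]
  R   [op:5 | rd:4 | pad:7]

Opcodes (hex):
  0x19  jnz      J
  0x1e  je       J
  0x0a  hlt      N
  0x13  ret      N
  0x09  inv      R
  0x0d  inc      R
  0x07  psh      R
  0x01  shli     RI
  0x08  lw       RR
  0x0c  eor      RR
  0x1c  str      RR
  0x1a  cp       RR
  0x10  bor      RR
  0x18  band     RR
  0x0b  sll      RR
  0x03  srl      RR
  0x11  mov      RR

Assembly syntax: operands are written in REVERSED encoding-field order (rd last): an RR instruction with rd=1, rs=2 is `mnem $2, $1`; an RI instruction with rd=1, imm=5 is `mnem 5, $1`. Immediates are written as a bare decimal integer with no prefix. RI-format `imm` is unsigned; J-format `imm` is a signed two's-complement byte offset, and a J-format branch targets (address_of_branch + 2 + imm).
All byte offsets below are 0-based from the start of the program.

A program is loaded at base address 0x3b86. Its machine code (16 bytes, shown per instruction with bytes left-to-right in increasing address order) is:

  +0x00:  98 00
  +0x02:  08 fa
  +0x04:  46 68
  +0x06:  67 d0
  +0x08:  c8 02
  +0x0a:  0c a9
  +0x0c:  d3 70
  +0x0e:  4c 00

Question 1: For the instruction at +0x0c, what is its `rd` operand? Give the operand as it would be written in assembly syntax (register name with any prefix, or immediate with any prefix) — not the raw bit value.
$6

[0c] d3 70 → 0xd370
  opcode bits[15:11]=0x1a: cp/RR
  rd: (w>>7)&0xf=0x6 → $6
  rs: (w>>3)&0xf=0xe → $14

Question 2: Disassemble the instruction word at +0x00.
[00] 98 00 → 0x9800
  op=0x9800>>11=0x13 ⇒ ret (N)

ret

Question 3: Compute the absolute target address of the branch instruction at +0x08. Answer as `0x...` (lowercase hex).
0x3b92

off 0x08: read c8 02 as big → 0xc802
  opcode bits[15:11]=0x19: jnz/J
  [10:0] imm=2 = 2
  target = base 0x3b86 + off 0x08 + 2 + imm 2 = 0x3b92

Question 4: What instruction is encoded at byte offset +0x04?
lw $13, $12

[04] 46 68 → 0x4668
  top 5b → 0x8 → lw [RR]
  rd@[10:7]=0xc ⇒ $12
  rs@[6:3]=0xd ⇒ $13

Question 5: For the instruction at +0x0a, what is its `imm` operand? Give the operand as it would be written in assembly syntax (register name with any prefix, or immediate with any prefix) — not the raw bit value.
41

@+0a  big-endian(0c a9) = 0x0ca9
  op=0x0ca9>>11=0x1 ⇒ shli (RI)
  [10:7] rd=9 = $9
  [6:0] imm=41 = 41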